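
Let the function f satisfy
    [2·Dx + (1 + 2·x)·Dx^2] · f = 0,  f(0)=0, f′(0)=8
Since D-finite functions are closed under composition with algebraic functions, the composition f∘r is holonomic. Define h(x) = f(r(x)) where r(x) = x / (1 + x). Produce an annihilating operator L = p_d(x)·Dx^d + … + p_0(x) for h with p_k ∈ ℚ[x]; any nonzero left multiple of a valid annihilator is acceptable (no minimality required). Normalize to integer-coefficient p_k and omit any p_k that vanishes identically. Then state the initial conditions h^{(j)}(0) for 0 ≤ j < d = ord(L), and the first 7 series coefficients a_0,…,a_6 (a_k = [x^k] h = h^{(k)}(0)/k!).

f: a_k = 0, 8, -8, 32/3, -16, 128/5, -128/3, …
L₀ from L_f via x↦r, Dx↦r'^{-1}Dx.
L = (4 + 6·x)·Dx + (1 + 4·x + 3·x^2)·Dx^2  (order 2).
h: a_k = 0, 8, -16, 104/3, -80, 968/5, -1456/3, …
ICs: h(0) = 0, h′(0) = 8.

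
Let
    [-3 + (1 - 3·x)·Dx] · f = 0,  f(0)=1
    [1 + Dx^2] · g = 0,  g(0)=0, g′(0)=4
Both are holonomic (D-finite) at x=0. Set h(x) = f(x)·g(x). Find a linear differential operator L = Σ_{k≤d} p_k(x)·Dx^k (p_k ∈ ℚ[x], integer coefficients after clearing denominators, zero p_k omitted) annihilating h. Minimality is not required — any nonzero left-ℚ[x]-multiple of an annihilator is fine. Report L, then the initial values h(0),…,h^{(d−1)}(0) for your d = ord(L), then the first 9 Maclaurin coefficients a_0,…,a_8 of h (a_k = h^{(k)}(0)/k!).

f: a_k = 1, 3, 9, 27, 81, 243, 729, 2187, 6561, …
g: a_k = 0, 4, 0, -2/3, 0, 1/30, 0, -1/1260, 0, …
h₀=f·g: eliminate ⇒ L₀, order ≤ 1·2.
L = (-1 + 3·x) + 6·Dx + (-1 + 3·x)·Dx^2  (order 2).
h: a_k = 0, 4, 12, 106/3, 106, 9541/30, 9541/10, 3606497/1260, 3606497/420, …
ICs: h(0) = 0, h′(0) = 4.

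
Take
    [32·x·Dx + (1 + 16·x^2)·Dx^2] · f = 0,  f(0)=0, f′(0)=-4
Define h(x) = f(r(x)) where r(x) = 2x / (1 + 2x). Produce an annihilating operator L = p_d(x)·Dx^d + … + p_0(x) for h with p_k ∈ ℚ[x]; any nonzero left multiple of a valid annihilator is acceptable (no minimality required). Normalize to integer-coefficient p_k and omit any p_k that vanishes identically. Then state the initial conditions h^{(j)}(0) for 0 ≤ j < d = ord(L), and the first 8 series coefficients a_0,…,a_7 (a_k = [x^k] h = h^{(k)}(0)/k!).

L = (4 + 136·x)·Dx + (1 + 4·x + 68·x^2)·Dx^2  (order 2).
h: a_k = 0, -8, 16, 416/3, -960, -12928/5, 156416/3, -372224/7, …
ICs: h(0) = 0, h′(0) = -8.

f: a_k = 0, -4, 0, 64/3, 0, -1024/5, 0, 16384/7, …
Change of var in L_f (x↦r) gives L₀.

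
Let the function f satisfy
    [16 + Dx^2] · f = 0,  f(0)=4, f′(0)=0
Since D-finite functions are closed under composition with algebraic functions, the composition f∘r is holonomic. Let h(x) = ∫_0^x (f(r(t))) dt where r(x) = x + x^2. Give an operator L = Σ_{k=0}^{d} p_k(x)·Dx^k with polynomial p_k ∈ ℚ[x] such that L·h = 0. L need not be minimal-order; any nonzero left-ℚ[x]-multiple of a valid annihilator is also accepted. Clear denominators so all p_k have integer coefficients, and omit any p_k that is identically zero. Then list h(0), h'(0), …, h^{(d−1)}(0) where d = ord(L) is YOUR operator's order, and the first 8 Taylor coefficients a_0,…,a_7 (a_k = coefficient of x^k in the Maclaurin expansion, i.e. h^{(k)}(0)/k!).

f: a_k = 4, 0, -32, 0, 128/3, 0, -1024/45, 0, …
h₀=f(r): pull back L_f along r ⇒ L₀.
h=∫₀ˣh₀: take L = L₀·Dx.
L = (16 + 96·x + 192·x^2 + 128·x^3)·Dx - 2·Dx^2 + (1 + 2·x)·Dx^3  (order 3).
h: a_k = 0, 4, 0, -32/3, -16, 32/15, 256/9, 10496/315, …
ICs: h(0) = 0, h′(0) = 4, h′′(0) = 0.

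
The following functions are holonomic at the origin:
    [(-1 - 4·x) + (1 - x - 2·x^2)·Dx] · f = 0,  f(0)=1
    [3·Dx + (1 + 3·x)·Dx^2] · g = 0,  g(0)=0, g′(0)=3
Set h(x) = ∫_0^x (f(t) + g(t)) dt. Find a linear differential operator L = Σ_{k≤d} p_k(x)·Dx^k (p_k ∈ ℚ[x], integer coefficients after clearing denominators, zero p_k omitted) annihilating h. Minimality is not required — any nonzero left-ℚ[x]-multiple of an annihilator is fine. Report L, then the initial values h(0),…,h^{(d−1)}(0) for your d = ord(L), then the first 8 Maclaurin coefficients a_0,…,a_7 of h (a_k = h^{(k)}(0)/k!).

L = (66 + 270·x + 576·x^2 + 336·x^3 + 288·x^4)·Dx^2 + (4 + 96·x + 492·x^2 + 832·x^3 + 696·x^4 + 480·x^5)·Dx^3 + (-3 - 19·x - 25·x^2 + 39·x^3 + 116·x^4 + 164·x^5 + 96·x^6)·Dx^4  (order 4).
h: a_k = 0, 1, 2, -1/2, 7/2, -37/20, 58/5, -157/14, …
ICs: h(0) = 0, h′(0) = 1, h′′(0) = 4, h′′′(0) = -3.

f: a_k = 1, 1, 3, 5, 11, 21, 43, 85, …
g: a_k = 0, 3, -9/2, 9, -81/4, 243/5, -243/2, 2187/7, …
L₀ := lclm(L_f,L_g); ord L₀ ≤ 1+2.
h=∫₀ˣh₀: take L = L₀·Dx.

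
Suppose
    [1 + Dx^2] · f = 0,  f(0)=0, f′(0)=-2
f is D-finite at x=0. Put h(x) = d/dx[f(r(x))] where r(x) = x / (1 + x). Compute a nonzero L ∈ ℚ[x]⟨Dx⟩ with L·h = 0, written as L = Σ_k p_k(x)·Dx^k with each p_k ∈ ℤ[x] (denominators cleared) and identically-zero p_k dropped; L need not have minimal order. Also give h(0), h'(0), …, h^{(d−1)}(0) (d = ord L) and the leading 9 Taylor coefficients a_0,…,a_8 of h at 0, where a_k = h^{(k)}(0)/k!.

f: a_k = 0, -2, 0, 1/3, 0, -1/60, 0, 1/2520, 0, …
Substitute x→r, Dx→(1/r')Dx; clear ⇒ L₀.
h=h₀': d/dx-closure on L₀ ⇒ L.
L = (7 + 12·x + 6·x^2) + (6 + 18·x + 18·x^2 + 6·x^3)·Dx + (1 + 4·x + 6·x^2 + 4·x^3 + x^4)·Dx^2  (order 2).
h: a_k = -2, 4, -5, 4, -1/12, -15/2, 6931/360, -1591/45, 224179/4032, …
ICs: h(0) = -2, h′(0) = 4.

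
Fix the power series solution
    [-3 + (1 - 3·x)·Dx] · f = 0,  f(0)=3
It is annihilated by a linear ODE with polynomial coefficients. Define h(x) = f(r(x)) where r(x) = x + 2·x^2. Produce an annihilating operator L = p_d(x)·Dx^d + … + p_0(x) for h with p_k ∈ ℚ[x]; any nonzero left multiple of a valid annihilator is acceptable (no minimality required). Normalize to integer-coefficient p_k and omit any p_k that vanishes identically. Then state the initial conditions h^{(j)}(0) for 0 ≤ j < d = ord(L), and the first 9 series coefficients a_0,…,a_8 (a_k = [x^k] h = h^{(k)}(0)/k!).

L = (3 + 12·x) + (-1 + 3·x + 6·x^2)·Dx  (order 1).
h: a_k = 3, 9, 45, 189, 837, 3645, 15957, 69741, 304965, …
ICs: h(0) = 3.

f: a_k = 3, 9, 27, 81, 243, 729, 2187, 6561, 19683, …
L₀ from L_f via x↦r, Dx↦r'^{-1}Dx.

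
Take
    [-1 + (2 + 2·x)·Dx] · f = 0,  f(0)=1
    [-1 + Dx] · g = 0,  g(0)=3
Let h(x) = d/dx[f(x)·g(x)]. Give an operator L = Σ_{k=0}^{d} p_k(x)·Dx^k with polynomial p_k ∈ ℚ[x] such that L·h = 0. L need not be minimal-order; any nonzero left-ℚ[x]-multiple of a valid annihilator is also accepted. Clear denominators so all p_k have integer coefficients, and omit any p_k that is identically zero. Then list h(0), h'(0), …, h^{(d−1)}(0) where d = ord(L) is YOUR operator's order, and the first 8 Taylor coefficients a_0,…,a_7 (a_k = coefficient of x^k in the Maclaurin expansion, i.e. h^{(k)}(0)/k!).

L = (7 + 12·x + 4·x^2) + (-6 - 10·x - 4·x^2)·Dx  (order 1).
h: a_k = 9/2, 21/4, 51/16, 33/32, 107/256, -89/2560, 1123/10240, -39551/430080, …
ICs: h(0) = 9/2.

f: a_k = 1, 1/2, -1/8, 1/16, -5/128, 7/256, -21/1024, 33/2048, …
g: a_k = 3, 3, 3/2, 1/2, 1/8, 1/40, 1/240, 1/1680, …
h₀=f·g: eliminate ⇒ L₀, order ≤ 1·1.
h=h₀': d/dx-closure on L₀ ⇒ L.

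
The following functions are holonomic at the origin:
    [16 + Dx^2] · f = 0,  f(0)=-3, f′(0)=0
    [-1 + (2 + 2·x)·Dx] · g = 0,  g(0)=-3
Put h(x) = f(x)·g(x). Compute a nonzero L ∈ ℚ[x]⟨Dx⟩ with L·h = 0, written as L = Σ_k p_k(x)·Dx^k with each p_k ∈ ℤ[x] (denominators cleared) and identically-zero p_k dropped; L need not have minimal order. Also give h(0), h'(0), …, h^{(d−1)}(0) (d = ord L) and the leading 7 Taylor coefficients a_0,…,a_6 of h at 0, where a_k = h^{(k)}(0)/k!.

L = (67 + 128·x + 64·x^2) + (-4 - 4·x)·Dx + (4 + 8·x + 4·x^2)·Dx^2  (order 2).
h: a_k = 9, 9/2, -585/8, -567/16, 13395/128, 11199/256, -310129/5120, …
ICs: h(0) = 9, h′(0) = 9/2.

f: a_k = -3, 0, 24, 0, -32, 0, 256/15, …
g: a_k = -3, -3/2, 3/8, -3/16, 15/128, -21/256, 63/1024, …
L₀ := L_f ⊗_s L_g (sym. prod.), ord ≤ 2.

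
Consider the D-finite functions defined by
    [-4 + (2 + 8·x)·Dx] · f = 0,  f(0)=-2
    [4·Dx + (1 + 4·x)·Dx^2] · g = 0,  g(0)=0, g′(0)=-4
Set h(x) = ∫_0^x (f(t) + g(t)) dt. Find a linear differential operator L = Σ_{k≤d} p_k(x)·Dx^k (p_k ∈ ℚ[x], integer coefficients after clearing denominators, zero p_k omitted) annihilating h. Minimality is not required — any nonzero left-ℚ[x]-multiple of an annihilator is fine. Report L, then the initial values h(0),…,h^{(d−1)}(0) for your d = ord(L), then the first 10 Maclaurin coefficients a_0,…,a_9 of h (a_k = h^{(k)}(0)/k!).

f: a_k = -2, -4, 4, -8, 20, -56, 168, -528, 1716, -5720, …
g: a_k = 0, -4, 8, -64/3, 64, -1024/5, 2048/3, -16384/7, 8192, -262144/9, …
L₀ := lclm(L_f,L_g); ord L₀ ≤ 1+2.
∫: right-multiply L₀ by Dx.
L = 8·Dx^2 + (10 + 40·x)·Dx^3 + (1 + 8·x + 16·x^2)·Dx^4  (order 4).
h: a_k = 0, -2, -4, 4, -22/3, 84/5, -652/15, 2552/21, -2510/7, 9908/9, …
ICs: h(0) = 0, h′(0) = -2, h′′(0) = -8, h′′′(0) = 24.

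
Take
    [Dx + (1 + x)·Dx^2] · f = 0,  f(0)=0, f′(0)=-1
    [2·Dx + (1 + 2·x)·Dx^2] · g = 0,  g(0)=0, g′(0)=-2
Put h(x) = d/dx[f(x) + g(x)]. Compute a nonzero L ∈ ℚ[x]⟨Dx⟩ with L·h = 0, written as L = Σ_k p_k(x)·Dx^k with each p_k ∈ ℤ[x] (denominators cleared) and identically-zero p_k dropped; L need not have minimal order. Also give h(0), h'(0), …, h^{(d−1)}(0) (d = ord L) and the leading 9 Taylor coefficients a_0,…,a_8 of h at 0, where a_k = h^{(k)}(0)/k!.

L = 4 + (6 + 8·x)·Dx + (1 + 3·x + 2·x^2)·Dx^2  (order 2).
h: a_k = -3, 5, -9, 17, -33, 65, -129, 257, -513, …
ICs: h(0) = -3, h′(0) = 5.

f: a_k = 0, -1, 1/2, -1/3, 1/4, -1/5, 1/6, -1/7, 1/8, …
g: a_k = 0, -2, 2, -8/3, 4, -32/5, 32/3, -128/7, 32, …
f+g: L₀ = lclm(L_f,L_g), ord ≤ 2+2.
Differentiate: ansatz ord ≤ ord L₀ ⇒ L.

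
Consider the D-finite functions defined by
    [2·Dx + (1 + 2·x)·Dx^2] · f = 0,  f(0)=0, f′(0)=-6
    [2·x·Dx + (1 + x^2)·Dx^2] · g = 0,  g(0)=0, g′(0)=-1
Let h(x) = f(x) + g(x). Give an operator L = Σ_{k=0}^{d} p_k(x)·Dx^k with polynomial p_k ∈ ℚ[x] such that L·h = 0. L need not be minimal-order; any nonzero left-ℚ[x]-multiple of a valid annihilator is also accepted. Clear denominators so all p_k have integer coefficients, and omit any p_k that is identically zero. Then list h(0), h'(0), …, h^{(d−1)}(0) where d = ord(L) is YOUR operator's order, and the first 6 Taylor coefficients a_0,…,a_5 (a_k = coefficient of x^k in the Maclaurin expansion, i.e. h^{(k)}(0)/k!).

L = (-2 - 12·x + 6·x^2 + 4·x^3)·Dx + (-5 - 4·x - 9·x^2 + 12·x^3 + 8·x^4)·Dx^2 + (-1 - x + 2·x^2 + x^3 + 3·x^4 + 2·x^5)·Dx^3  (order 3).
h: a_k = 0, -7, 6, -23/3, 12, -97/5, …
ICs: h(0) = 0, h′(0) = -7, h′′(0) = 12.

f: a_k = 0, -6, 6, -8, 12, -96/5, …
g: a_k = 0, -1, 0, 1/3, 0, -1/5, …
L₀ := lclm(L_f,L_g); ord L₀ ≤ 2+2.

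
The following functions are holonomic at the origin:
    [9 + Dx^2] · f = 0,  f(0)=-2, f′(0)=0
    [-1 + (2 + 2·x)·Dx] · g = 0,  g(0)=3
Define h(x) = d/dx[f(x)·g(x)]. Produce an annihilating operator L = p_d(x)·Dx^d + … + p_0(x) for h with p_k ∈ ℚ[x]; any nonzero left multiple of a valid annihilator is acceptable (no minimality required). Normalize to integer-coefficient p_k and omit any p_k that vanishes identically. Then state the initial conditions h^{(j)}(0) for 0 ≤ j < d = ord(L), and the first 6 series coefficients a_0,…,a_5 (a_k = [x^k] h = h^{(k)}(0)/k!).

L = (551 + 1968·x + 2712·x^2 + 1728·x^3 + 432·x^4) + (-44 - 140·x - 144·x^2 - 48·x^3)·Dx + (52 + 200·x + 292·x^2 + 192·x^3 + 48·x^4)·Dx^2  (order 2).
h: a_k = -3, 111/2, 315/8, -1497/16, -5505/128, 58941/1280, …
ICs: h(0) = -3, h′(0) = 111/2.

f: a_k = -2, 0, 9, 0, -27/4, 0, …
g: a_k = 3, 3/2, -3/8, 3/16, -15/128, 21/256, …
Sym-product of L_f,L_g gives L₀ (≤ ord 2).
h=h₀': d/dx-closure on L₀ ⇒ L.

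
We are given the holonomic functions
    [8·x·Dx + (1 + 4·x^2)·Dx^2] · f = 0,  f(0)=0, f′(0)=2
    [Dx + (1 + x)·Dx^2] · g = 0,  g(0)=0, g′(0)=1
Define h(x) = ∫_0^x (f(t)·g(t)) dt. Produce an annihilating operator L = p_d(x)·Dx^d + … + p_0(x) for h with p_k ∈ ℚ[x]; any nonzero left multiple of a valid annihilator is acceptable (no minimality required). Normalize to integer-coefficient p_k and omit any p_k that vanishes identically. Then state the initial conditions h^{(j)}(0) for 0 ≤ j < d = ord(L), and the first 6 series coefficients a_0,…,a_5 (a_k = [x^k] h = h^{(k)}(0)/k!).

f: a_k = 0, 2, 0, -8/3, 0, 32/5, …
g: a_k = 0, 1, -1/2, 1/3, -1/4, 1/5, …
Sym-product of L_f,L_g gives L₀ (≤ ord 4).
Integrate: L := L₀·Dx.
L = (288 + 560·x + 3584·x^2 + 8640·x^3 + 7680·x^4 + 3328·x^5 + 1024·x^7)·Dx^2 + (258 + 1840·x + 6992·x^2 + 19264·x^3 + 29440·x^4 + 23808·x^5 + 8960·x^6 + 3072·x^7 + 3584·x^8)·Dx^3 + (36 + 628·x + 2496·x^2 + 6192·x^3 + 12288·x^4 + 15936·x^5 + 12288·x^6 + 5376·x^7 + 3072·x^8 + 2048·x^9)·Dx^4 + (17 + 66·x + 241·x^2 + 608·x^3 + 1152·x^4 + 1728·x^5 + 2016·x^6 + 1536·x^7 + 768·x^8 + 512·x^9 + 256·x^10)·Dx^5  (order 5).
h: a_k = 0, 0, 0, 2/3, -1/4, -2/5, …
ICs: h(0) = 0, h′(0) = 0, h′′(0) = 0, h′′′(0) = 4, h′′′′(0) = -6.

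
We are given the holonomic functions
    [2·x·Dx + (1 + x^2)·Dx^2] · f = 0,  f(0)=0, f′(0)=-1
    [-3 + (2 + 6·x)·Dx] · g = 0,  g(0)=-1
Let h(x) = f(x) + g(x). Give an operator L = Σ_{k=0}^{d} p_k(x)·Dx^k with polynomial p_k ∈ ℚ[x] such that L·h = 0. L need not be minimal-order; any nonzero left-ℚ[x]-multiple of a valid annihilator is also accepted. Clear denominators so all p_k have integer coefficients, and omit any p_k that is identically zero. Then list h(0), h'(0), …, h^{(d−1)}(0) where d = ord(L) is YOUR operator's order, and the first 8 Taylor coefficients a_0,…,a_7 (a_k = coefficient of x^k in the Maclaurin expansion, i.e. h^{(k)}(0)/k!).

L = (-12 - 90·x + 36·x^2 + 54·x^3)·Dx + (-35 - 48·x - 102·x^2 + 144·x^3 + 189·x^4)·Dx^2 + (-6 - 10·x + 36·x^2 + 44·x^3 + 42·x^4 + 54·x^5)·Dx^3  (order 3).
h: a_k = -1, -5/2, 9/8, -65/48, 405/128, -8761/1280, 15309/1024, -503149/14336, …
ICs: h(0) = -1, h′(0) = -5/2, h′′(0) = 9/4.

f: a_k = 0, -1, 0, 1/3, 0, -1/5, 0, 1/7, …
g: a_k = -1, -3/2, 9/8, -27/16, 405/128, -1701/256, 15309/1024, -72171/2048, …
f+g: L₀ = lclm(L_f,L_g), ord ≤ 2+1.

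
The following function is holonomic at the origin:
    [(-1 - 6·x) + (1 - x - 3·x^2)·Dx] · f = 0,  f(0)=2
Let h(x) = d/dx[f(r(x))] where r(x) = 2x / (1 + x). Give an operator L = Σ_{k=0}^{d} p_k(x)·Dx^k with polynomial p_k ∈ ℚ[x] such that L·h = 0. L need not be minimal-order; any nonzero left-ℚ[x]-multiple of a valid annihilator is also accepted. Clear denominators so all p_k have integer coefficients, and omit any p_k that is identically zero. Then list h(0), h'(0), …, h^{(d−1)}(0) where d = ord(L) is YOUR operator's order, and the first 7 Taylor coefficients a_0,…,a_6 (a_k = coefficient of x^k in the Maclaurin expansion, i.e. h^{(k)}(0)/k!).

f: a_k = 2, 2, 8, 14, 38, 80, 194, …
f∘r: x↦r, Dx↦Dx/r' in L_f ⇒ L₀.
h=h₀': d/dx-closure on L₀ ⇒ L.
L = (14 + 78·x + 546·x^2 + 338·x^3) + (-1 - 14·x + 182·x^3 + 169·x^4)·Dx  (order 1).
h: a_k = 4, 56, 156, 1456, 3380, 28392, 61516, …
ICs: h(0) = 4.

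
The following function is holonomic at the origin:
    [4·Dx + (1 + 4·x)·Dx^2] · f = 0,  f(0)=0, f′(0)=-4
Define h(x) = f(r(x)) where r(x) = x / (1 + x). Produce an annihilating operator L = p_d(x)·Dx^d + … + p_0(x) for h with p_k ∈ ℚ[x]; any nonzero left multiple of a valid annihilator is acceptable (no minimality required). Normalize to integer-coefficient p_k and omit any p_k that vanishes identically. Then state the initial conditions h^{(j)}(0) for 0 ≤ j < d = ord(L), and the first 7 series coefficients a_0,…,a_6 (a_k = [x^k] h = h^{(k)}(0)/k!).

L = (6 + 10·x)·Dx + (1 + 6·x + 5·x^2)·Dx^2  (order 2).
h: a_k = 0, -4, 12, -124/3, 156, -3124/5, 2604, …
ICs: h(0) = 0, h′(0) = -4.

f: a_k = 0, -4, 8, -64/3, 64, -1024/5, 2048/3, …
h₀=f(r): pull back L_f along r ⇒ L₀.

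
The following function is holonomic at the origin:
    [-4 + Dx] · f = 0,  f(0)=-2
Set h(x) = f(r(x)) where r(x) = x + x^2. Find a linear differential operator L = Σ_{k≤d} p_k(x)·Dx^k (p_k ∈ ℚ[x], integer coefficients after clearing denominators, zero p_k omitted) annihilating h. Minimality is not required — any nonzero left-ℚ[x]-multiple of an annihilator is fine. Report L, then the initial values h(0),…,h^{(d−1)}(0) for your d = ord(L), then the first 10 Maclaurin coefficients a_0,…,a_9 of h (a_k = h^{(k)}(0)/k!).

L = (-4 - 8·x) + Dx  (order 1).
h: a_k = -2, -8, -24, -160/3, -304/3, -832/5, -11072/45, -104192/315, -2880/7, -1351936/2835, …
ICs: h(0) = -2.

f: a_k = -2, -8, -16, -64/3, -64/3, -256/15, -512/45, -2048/315, -1024/315, -4096/2835, …
Change of var in L_f (x↦r) gives L₀.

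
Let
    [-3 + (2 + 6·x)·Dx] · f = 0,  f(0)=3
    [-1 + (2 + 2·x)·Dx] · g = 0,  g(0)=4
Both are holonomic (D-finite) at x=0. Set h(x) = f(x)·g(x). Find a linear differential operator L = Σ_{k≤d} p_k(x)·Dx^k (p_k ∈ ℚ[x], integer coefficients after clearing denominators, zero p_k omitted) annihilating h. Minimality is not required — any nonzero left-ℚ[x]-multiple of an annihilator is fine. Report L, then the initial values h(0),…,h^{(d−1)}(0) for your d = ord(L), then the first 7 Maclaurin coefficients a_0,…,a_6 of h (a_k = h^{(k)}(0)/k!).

f: a_k = 3, 9/2, -27/8, 81/16, -1215/128, 5103/256, -45927/1024, …
g: a_k = 4, 2, -1/2, 1/4, -5/32, 7/64, -21/256, …
Sym-product of L_f,L_g gives L₀ (≤ ord 1).
L = (-2 - 3·x) + (1 + 4·x + 3·x^2)·Dx  (order 1).
h: a_k = 12, 24, -6, 12, -51/2, 57, -531/4, …
ICs: h(0) = 12.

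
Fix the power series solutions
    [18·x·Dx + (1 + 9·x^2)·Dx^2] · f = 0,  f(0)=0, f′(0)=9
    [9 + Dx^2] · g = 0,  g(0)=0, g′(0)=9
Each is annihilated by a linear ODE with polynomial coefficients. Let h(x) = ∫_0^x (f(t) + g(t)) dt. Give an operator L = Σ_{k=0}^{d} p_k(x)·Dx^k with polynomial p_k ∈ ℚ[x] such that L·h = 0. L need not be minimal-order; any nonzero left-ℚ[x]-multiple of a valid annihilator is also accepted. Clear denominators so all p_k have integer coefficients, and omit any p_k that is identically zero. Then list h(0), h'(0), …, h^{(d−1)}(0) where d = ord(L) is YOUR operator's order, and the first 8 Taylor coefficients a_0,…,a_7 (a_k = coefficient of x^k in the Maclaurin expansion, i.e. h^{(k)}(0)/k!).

L = (-1782·x + 20412·x^3 + 13122·x^5)·Dx^2 + (-9 + 567·x^2 + 6561·x^4 + 6561·x^6)·Dx^3 + (-198·x + 2268·x^3 + 1458·x^5)·Dx^4 + (-1 + 63·x^2 + 729·x^4 + 729·x^6)·Dx^5  (order 5).
h: a_k = 0, 0, 9, 0, -81/8, 0, 405/16, 0, …
ICs: h(0) = 0, h′(0) = 0, h′′(0) = 18, h′′′(0) = 0, h′′′′(0) = -243.

f: a_k = 0, 9, 0, -27, 0, 729/5, 0, -6561/7, …
g: a_k = 0, 9, 0, -27/2, 0, 243/40, 0, -729/560, …
Sum ⇒ L₀ = lclm(L_f,L_g) in ℚ(x)⟨Dx⟩.
h=∫h₀ ⇒ L = L₀·Dx.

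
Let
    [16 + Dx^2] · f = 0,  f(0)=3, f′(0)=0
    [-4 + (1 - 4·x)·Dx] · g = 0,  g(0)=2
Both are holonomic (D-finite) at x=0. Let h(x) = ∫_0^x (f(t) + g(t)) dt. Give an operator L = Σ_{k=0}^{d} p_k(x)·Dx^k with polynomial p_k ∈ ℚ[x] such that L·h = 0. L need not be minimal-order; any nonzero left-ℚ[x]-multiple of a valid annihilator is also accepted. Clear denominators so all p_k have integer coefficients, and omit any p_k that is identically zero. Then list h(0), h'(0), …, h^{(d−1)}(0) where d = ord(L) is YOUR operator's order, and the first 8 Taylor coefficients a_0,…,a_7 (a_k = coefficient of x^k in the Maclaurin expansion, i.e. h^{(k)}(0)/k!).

L = (-448 + 512·x - 1024·x^2)·Dx + (48 - 320·x + 768·x^2 - 1024·x^3)·Dx^2 + (-28 + 32·x - 64·x^2)·Dx^3 + (3 - 20·x + 48·x^2 - 64·x^3)·Dx^4  (order 4).
h: a_k = 0, 5, 4, 8/3, 32, 544/5, 1024/3, 122624/105, …
ICs: h(0) = 0, h′(0) = 5, h′′(0) = 8, h′′′(0) = 16.

f: a_k = 3, 0, -24, 0, 32, 0, -256/15, 0, …
g: a_k = 2, 8, 32, 128, 512, 2048, 8192, 32768, …
Sum ⇒ L₀ = lclm(L_f,L_g) in ℚ(x)⟨Dx⟩.
h=∫₀ˣh₀: take L = L₀·Dx.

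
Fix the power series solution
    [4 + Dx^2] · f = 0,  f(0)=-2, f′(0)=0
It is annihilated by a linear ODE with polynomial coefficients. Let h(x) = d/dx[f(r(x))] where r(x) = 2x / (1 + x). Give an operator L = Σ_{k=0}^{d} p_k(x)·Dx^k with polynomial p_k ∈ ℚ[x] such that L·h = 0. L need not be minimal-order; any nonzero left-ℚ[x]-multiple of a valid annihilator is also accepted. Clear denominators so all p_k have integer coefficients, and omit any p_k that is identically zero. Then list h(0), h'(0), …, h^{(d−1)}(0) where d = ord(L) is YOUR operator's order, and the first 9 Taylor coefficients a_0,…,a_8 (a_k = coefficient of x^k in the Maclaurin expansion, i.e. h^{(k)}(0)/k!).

f: a_k = -2, 0, 4, 0, -4/3, 0, 8/45, 0, -4/315, …
Substitute x→r, Dx→(1/r')Dx; clear ⇒ L₀.
h=h₀': d/dx-closure on L₀ ⇒ L.
L = (22 + 12·x + 6·x^2) + (6 + 18·x + 18·x^2 + 6·x^3)·Dx + (1 + 4·x + 6·x^2 + 4·x^3 + x^4)·Dx^2  (order 2).
h: a_k = 0, 32, -96, 320/3, 320/3, -10976/15, 9184/5, -201088/63, 143488/35, …
ICs: h(0) = 0, h′(0) = 32.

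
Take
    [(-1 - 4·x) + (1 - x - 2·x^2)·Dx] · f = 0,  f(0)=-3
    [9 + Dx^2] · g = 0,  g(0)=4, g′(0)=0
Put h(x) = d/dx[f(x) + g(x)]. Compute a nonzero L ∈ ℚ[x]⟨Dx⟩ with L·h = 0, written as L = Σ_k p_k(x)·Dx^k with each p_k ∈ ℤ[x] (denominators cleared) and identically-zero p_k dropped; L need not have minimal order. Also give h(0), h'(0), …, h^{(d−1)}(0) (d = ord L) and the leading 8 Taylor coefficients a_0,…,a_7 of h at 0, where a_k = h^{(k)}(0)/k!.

L = (954 + 3600·x + 8154·x^2 + 4140·x^3 + 5760·x^4 + 3888·x^5 + 2592·x^6) + (-117 - 369·x + 585·x^2 + 747·x^3 + 90·x^4 + 828·x^5 + 1512·x^6 + 864·x^7)·Dx + (106 + 400·x + 906·x^2 + 460·x^3 + 640·x^4 + 432·x^5 + 288·x^6)·Dx^2 + (-13 - 41·x + 65·x^2 + 83·x^3 + 10·x^4 + 92·x^5 + 168·x^6 + 96·x^7)·Dx^3  (order 3).
h: a_k = -3, -54, -45, -78, -315, -7983/10, -1785, -573831/140, …
ICs: h(0) = -3, h′(0) = -54, h′′(0) = -90.

f: a_k = -3, -3, -9, -15, -33, -63, -129, -255, …
g: a_k = 4, 0, -18, 0, 27/2, 0, -81/20, 0, …
L₀ := lclm(L_f,L_g); ord L₀ ≤ 1+2.
h=h₀': d/dx-closure on L₀ ⇒ L.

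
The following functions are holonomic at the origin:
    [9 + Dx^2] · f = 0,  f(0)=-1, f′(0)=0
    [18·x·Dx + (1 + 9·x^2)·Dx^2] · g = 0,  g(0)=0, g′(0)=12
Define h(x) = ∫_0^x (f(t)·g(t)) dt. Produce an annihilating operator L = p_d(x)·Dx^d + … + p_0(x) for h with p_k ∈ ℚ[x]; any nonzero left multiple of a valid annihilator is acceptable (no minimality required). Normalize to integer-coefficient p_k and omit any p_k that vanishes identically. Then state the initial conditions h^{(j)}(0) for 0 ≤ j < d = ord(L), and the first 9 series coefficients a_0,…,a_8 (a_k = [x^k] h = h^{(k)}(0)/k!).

f: a_k = -1, 0, 9/2, 0, -27/8, 0, 81/80, 0, -729/4480, …
g: a_k = 0, 12, 0, -36, 0, 972/5, 0, -8748/7, 0, …
Product ⇒ symmetric product L₀, ord ≤ 4.
Integrate: L := L₀·Dx.
L = (810 + 18954·x^2 + 72171·x^4 + 236196·x^6 + 531441·x^8)·Dx + (972·x + 14580·x^3 + 78732·x^5 + 236196·x^7)·Dx^2 + (108 + 2592·x^2 + 13122·x^4 + 52488·x^6 + 118098·x^8)·Dx^3 + (108·x + 1620·x^3 + 8748·x^5 + 26244·x^7)·Dx^4 + (2 + 54·x^2 + 567·x^4 + 2916·x^6 + 6561·x^8)·Dx^5  (order 5).
h: a_k = 0, 0, -6, 0, 45/2, 0, -1323/20, 0, 316143/1120, …
ICs: h(0) = 0, h′(0) = 0, h′′(0) = -12, h′′′(0) = 0, h′′′′(0) = 540.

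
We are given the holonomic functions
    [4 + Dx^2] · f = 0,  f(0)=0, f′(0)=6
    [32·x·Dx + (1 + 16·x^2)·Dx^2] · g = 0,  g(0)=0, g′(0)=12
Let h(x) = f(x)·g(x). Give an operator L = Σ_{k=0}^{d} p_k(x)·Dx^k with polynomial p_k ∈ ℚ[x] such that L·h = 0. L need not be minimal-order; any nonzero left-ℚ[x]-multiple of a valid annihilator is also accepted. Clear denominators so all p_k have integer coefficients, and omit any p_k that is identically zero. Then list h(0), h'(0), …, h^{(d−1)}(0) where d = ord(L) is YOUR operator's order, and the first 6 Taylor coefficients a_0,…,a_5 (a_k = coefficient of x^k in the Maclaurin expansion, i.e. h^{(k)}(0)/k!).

L = (1360 + 60416·x^2 + 106496·x^4 + 262144·x^6 + 1048576·x^8) + (2304·x + 45056·x^3 + 196608·x^5 + 1048576·x^7)·Dx + (360 + 15872·x^2 + 36864·x^4 + 131072·x^6 + 524288·x^8)·Dx^2 + (576·x + 11264·x^3 + 49152·x^5 + 262144·x^7)·Dx^3 + (5 + 192·x^2 + 2560·x^4 + 16384·x^6 + 65536·x^8)·Dx^4  (order 4).
h: a_k = 0, 0, 72, 0, -432, 0, …
ICs: h(0) = 0, h′(0) = 0, h′′(0) = 144, h′′′(0) = 0.

f: a_k = 0, 6, 0, -4, 0, 4/5, …
g: a_k = 0, 12, 0, -64, 0, 3072/5, …
Sym-product of L_f,L_g gives L₀ (≤ ord 4).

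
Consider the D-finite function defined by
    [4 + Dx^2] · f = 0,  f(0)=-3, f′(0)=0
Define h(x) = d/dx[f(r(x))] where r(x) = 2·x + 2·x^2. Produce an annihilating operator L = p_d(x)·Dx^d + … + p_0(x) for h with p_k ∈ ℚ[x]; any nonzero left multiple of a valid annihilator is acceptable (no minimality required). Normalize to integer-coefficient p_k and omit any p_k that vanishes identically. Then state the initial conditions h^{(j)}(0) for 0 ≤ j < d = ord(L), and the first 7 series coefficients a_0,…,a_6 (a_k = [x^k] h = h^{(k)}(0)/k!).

f: a_k = -3, 0, 6, 0, -2, 0, 4/15, …
f∘r: x↦r, Dx↦Dx/r' in L_f ⇒ L₀.
h=h₀': d/dx-closure on L₀ ⇒ L.
L = (28 + 128·x + 384·x^2 + 512·x^3 + 256·x^4) + (-6 - 12·x)·Dx + (1 + 4·x + 4·x^2)·Dx^2  (order 2).
h: a_k = 0, 48, 144, -32, -640, -5248/5, -896/5, …
ICs: h(0) = 0, h′(0) = 48.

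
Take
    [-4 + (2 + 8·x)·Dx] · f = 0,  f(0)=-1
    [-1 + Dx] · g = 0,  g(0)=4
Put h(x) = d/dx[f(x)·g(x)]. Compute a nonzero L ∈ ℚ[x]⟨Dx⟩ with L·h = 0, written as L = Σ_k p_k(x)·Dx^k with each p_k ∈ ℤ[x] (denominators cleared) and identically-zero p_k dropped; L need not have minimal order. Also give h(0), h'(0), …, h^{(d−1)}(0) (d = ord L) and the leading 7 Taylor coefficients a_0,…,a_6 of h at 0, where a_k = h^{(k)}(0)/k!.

f: a_k = -1, -2, 2, -4, 10, -28, 84, …
g: a_k = 4, 4, 2, 2/3, 1/6, 1/30, 1/180, …
h₀=f·g: eliminate ⇒ L₀, order ≤ 1·1.
Differentiate: ansatz ord ≤ ord L₀ ⇒ L.
L = (1 + 24·x + 16·x^2) + (-3 - 16·x - 16·x^2)·Dx  (order 1).
h: a_k = -12, -4, -38, 106, -2371/6, 43487/30, -323377/60, …
ICs: h(0) = -12.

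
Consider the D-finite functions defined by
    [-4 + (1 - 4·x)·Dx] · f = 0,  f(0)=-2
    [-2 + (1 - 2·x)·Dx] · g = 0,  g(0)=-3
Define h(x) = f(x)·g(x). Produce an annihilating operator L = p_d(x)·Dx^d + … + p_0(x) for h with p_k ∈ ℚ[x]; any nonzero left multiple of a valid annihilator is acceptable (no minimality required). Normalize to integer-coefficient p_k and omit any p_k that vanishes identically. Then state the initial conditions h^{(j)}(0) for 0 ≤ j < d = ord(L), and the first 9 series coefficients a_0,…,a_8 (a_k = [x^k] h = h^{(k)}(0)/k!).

f: a_k = -2, -8, -32, -128, -512, -2048, -8192, -32768, -131072, …
g: a_k = -3, -6, -12, -24, -48, -96, -192, -384, -768, …
Product ⇒ symmetric product L₀, ord ≤ 1.
L = (-6 + 16·x) + (1 - 6·x + 8·x^2)·Dx  (order 1).
h: a_k = 6, 36, 168, 720, 2976, 12096, 48768, 195840, 784896, …
ICs: h(0) = 6.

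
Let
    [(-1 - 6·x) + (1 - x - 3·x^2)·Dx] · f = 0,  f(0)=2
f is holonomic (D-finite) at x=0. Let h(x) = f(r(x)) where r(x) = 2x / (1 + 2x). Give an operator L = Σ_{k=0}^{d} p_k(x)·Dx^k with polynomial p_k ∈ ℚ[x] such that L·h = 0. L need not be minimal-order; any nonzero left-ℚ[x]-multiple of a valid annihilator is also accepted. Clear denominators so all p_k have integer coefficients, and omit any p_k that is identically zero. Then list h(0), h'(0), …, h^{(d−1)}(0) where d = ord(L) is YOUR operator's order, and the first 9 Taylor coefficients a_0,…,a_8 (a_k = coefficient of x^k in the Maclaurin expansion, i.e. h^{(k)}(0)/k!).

f: a_k = 2, 2, 8, 14, 38, 80, 194, 434, 1016, …
Change of var in L_f (x↦r) gives L₀.
L = (2 + 28·x) + (-1 - 4·x + 8·x^2 + 24·x^3)·Dx  (order 1).
h: a_k = 2, 4, 24, 0, 288, -576, 4608, -16128, 87552, …
ICs: h(0) = 2.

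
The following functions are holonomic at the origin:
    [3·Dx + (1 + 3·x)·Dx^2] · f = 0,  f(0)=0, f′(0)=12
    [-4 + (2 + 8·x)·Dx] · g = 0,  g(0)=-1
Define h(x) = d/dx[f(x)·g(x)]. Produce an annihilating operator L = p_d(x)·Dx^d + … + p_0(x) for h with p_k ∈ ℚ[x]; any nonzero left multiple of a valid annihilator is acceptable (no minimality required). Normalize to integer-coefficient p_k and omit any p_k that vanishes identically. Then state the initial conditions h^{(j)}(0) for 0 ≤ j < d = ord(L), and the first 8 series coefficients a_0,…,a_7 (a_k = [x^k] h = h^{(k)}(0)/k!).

L = (4 + 24·x + 24·x^2) + (8 + 74·x + 216·x^2 + 192·x^3)·Dx + (1 + 13·x + 62·x^2 + 128·x^3 + 96·x^4)·Dx^2  (order 2).
h: a_k = -12, -12, 72, -300, 1158, -21744/5, 80748/5, -2090628/35, …
ICs: h(0) = -12, h′(0) = -12.

f: a_k = 0, 12, -18, 36, -81, 972/5, -486, 8748/7, …
g: a_k = -1, -2, 2, -4, 10, -28, 84, -264, …
Sym-product of L_f,L_g gives L₀ (≤ ord 2).
h=h₀': d/dx-closure on L₀ ⇒ L.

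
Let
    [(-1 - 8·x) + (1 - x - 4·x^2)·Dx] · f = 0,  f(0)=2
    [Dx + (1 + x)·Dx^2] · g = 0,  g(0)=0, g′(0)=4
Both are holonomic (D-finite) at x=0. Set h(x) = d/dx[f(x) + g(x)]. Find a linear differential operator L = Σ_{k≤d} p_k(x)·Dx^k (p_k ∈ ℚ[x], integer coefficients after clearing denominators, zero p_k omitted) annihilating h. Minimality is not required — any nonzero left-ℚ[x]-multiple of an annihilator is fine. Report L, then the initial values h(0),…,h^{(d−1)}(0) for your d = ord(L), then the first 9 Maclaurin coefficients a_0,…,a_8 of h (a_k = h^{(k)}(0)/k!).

f: a_k = 2, 2, 10, 18, 58, 130, 362, 882, 2330, …
g: a_k = 0, 4, -2, 4/3, -1, 4/5, -2/3, 4/7, -1/2, …
Weyl lclm of L_f,L_g ⇒ L₀ (ord ≤ 3).
h₀' ⇒ L via d/dx closure of L₀.
L = (74 + 562·x + 1120·x^2 + 1728·x^3 + 768·x^4) + (52 + 576·x + 1636·x^2 + 3264·x^3 + 3488·x^4 + 1280·x^5)·Dx + (-11 - 41·x - 53·x^2 + 185·x^3 + 704·x^4 + 752·x^5 + 256·x^6)·Dx^2  (order 2).
h: a_k = 6, 16, 58, 228, 654, 2168, 6178, 18636, 52726, …
ICs: h(0) = 6, h′(0) = 16.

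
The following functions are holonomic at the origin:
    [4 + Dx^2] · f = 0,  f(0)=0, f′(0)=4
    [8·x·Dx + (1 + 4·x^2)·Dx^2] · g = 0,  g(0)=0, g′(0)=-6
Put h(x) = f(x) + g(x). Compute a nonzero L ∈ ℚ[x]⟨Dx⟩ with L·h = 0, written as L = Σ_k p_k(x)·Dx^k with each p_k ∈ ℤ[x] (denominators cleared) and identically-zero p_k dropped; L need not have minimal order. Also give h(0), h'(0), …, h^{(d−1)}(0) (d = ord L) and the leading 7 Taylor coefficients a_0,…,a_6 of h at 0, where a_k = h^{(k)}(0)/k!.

f: a_k = 0, 4, 0, -8/3, 0, 8/15, 0, …
g: a_k = 0, -6, 0, 8, 0, -96/5, 0, …
L₀ := lclm(L_f,L_g); ord L₀ ≤ 2+2.
L = (-352·x + 1792·x^3 + 512·x^5)·Dx + (-4 + 112·x^2 + 576·x^4 + 256·x^6)·Dx^2 + (-88·x + 448·x^3 + 128·x^5)·Dx^3 + (-1 + 28·x^2 + 144·x^4 + 64·x^6)·Dx^4  (order 4).
h: a_k = 0, -2, 0, 16/3, 0, -56/3, 0, …
ICs: h(0) = 0, h′(0) = -2, h′′(0) = 0, h′′′(0) = 32.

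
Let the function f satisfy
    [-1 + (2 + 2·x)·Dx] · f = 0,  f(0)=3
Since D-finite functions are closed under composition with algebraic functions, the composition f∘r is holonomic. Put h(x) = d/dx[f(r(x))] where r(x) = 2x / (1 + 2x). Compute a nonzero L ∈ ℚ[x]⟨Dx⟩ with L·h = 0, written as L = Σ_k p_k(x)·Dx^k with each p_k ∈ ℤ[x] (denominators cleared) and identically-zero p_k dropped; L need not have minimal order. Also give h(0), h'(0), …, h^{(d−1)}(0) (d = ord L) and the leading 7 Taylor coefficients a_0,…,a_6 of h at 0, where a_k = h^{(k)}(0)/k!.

f: a_k = 3, 3/2, -3/8, 3/16, -15/128, 21/256, -63/1024, …
L₀ from L_f via x↦r, Dx↦r'^{-1}Dx.
Derive L from L₀ (diff closure).
L = (-5 - 16·x) + (-1 - 6·x - 8·x^2)·Dx  (order 1).
h: a_k = 3, -15, 117/2, -423/2, 5985/8, -21177/8, 151305/16, …
ICs: h(0) = 3.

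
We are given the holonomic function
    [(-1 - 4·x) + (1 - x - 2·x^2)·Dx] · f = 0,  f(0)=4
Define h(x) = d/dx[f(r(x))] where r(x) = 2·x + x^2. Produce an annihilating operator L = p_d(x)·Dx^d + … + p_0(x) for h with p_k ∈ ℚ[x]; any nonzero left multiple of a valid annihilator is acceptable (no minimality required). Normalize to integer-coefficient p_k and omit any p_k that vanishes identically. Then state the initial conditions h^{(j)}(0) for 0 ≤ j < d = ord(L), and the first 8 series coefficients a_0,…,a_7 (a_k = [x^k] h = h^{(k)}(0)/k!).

L = (13 + 52·x + 186·x^2 + 160·x^3 + 40·x^4) + (-1 - 5·x + 26·x^2 + 62·x^3 + 40·x^4 + 8·x^5)·Dx  (order 1).
h: a_k = 8, 104, 624, 3824, 21080, 112824, 585312, 2976864, …
ICs: h(0) = 8.

f: a_k = 4, 4, 12, 20, 44, 84, 172, 340, …
f∘r: x↦r, Dx↦Dx/r' in L_f ⇒ L₀.
h₀' ⇒ L via d/dx closure of L₀.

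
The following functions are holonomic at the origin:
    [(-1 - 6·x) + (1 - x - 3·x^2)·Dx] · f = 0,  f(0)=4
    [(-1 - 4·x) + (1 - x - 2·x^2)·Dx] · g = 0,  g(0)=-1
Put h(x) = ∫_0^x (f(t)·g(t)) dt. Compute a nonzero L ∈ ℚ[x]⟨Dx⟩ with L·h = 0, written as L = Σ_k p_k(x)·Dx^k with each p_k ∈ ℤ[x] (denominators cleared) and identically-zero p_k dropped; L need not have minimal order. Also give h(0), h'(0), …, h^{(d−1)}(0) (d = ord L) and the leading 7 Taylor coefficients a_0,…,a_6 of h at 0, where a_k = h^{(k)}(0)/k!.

f: a_k = 4, 4, 16, 28, 76, 160, 388, …
g: a_k = -1, -1, -3, -5, -11, -21, -43, …
h₀=f·g: eliminate ⇒ L₀, order ≤ 1·1.
h=∫₀ˣh₀: take L = L₀·Dx.
L = (-2 - 8·x + 15·x^2 + 24·x^3)·Dx + (1 - 2·x - 4·x^2 + 5·x^3 + 6·x^4)·Dx^2  (order 2).
h: a_k = 0, -4, -4, -32/3, -19, -216/5, -88, …
ICs: h(0) = 0, h′(0) = -4.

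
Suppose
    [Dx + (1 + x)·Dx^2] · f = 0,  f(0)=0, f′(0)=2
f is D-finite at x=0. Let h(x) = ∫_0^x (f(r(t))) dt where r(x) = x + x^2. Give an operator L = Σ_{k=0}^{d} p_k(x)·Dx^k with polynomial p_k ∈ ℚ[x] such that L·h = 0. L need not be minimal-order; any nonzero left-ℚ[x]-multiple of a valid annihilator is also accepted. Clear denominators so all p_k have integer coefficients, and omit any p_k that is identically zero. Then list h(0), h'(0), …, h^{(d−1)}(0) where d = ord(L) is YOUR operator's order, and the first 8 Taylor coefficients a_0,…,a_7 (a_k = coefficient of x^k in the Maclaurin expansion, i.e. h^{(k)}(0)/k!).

L = (-1 + 2·x + 2·x^2)·Dx^2 + (1 + 3·x + 3·x^2 + 2·x^3)·Dx^3  (order 3).
h: a_k = 0, 0, 1, 1/3, -1/3, 1/10, 1/15, -2/21, …
ICs: h(0) = 0, h′(0) = 0, h′′(0) = 2.

f: a_k = 0, 2, -1, 2/3, -1/2, 2/5, -1/3, 2/7, …
Substitute x→r, Dx→(1/r')Dx; clear ⇒ L₀.
h=∫₀ˣh₀: take L = L₀·Dx.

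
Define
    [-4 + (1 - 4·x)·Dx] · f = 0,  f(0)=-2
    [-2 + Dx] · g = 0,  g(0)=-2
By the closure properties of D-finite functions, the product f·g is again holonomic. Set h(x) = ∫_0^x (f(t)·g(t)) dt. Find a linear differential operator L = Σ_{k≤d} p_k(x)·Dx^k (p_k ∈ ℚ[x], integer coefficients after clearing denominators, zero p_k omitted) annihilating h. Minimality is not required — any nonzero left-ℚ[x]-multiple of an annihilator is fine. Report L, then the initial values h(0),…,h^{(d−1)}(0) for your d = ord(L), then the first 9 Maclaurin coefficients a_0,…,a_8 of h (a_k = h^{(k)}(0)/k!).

L = (6 - 8·x)·Dx + (-1 + 4·x)·Dx^2  (order 2).
h: a_k = 0, 4, 12, 104/3, 316/3, 1688/5, 50648/45, 1215568/315, 1418164/105, …
ICs: h(0) = 0, h′(0) = 4.

f: a_k = -2, -8, -32, -128, -512, -2048, -8192, -32768, -131072, …
g: a_k = -2, -4, -4, -8/3, -4/3, -8/15, -8/45, -16/315, -4/315, …
h₀=f·g: eliminate ⇒ L₀, order ≤ 1·1.
∫: right-multiply L₀ by Dx.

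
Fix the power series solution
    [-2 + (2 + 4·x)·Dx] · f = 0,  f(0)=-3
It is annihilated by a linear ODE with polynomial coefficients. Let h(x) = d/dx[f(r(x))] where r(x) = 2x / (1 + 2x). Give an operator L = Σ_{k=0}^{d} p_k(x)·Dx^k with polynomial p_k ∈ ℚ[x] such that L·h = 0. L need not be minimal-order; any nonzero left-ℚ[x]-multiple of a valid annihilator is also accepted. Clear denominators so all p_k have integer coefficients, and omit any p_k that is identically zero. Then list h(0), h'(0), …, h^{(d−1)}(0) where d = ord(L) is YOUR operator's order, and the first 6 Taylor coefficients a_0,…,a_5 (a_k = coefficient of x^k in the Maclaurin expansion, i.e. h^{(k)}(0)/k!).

L = (-6 - 24·x) + (-1 - 8·x - 12·x^2)·Dx  (order 1).
h: a_k = -6, 36, -180, 888, -4500, 23544, …
ICs: h(0) = -6.

f: a_k = -3, -3, 3/2, -3/2, 15/8, -21/8, …
Change of var in L_f (x↦r) gives L₀.
Derive L from L₀ (diff closure).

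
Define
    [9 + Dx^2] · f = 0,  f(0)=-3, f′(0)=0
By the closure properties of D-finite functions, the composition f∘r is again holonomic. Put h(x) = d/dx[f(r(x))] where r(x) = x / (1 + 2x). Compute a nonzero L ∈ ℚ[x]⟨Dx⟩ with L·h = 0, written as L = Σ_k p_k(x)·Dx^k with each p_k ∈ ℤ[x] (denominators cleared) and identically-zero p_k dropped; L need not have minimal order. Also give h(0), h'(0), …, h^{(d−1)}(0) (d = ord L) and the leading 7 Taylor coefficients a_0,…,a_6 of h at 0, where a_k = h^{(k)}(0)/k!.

f: a_k = -3, 0, 27/2, 0, -81/8, 0, 243/80, …
Substitute x→r, Dx→(1/r')Dx; clear ⇒ L₀.
h=h₀': d/dx-closure on L₀ ⇒ L.
L = (33 + 96·x + 96·x^2) + (12 + 72·x + 144·x^2 + 96·x^3)·Dx + (1 + 8·x + 24·x^2 + 32·x^3 + 16·x^4)·Dx^2  (order 2).
h: a_k = 0, 27, -162, 1215/2, -1755, 162729/40, -141183/20, …
ICs: h(0) = 0, h′(0) = 27.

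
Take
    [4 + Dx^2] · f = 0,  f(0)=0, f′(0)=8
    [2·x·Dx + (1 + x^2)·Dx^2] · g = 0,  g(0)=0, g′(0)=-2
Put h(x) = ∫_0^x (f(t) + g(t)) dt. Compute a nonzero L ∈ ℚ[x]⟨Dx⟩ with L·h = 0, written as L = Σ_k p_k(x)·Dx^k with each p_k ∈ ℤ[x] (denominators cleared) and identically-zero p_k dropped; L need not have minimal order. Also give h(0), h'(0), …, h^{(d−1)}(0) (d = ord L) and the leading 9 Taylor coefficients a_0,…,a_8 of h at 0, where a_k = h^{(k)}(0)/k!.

f: a_k = 0, 8, 0, -16/3, 0, 16/15, 0, -32/315, 0, …
g: a_k = 0, -2, 0, 2/3, 0, -2/5, 0, 2/7, 0, …
f+g: L₀ = lclm(L_f,L_g), ord ≤ 2+2.
Integrate: L := L₀·Dx.
L = (-32·x + 80·x^3 + 16·x^5)·Dx^2 + (4 + 32·x^2 + 36·x^4 + 8·x^6)·Dx^3 + (-8·x + 20·x^3 + 4·x^5)·Dx^4 + (1 + 8·x^2 + 9·x^4 + 2·x^6)·Dx^5  (order 5).
h: a_k = 0, 0, 3, 0, -7/6, 0, 1/9, 0, 29/1260, …
ICs: h(0) = 0, h′(0) = 0, h′′(0) = 6, h′′′(0) = 0, h′′′′(0) = -28.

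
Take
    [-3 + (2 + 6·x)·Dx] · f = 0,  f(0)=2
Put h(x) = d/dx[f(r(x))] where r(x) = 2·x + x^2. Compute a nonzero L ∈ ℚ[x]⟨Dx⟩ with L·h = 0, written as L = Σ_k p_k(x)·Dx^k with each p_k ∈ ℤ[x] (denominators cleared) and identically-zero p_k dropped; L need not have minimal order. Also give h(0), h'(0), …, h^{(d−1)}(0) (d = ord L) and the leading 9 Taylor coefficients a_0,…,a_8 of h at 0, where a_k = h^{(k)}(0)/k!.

f: a_k = 2, 3, -9/4, 27/8, -405/64, 1701/128, -15309/512, 72171/1024, -2814669/16384, …
h₀=f(r): pull back L_f along r ⇒ L₀.
h=h₀': d/dx-closure on L₀ ⇒ L.
L = -2 + (-1 - 7·x - 9·x^2 - 3·x^3)·Dx  (order 1).
h: a_k = 6, -12, 54, -252, 1215, -5994, 30051, -152442, 3120849/4, …
ICs: h(0) = 6.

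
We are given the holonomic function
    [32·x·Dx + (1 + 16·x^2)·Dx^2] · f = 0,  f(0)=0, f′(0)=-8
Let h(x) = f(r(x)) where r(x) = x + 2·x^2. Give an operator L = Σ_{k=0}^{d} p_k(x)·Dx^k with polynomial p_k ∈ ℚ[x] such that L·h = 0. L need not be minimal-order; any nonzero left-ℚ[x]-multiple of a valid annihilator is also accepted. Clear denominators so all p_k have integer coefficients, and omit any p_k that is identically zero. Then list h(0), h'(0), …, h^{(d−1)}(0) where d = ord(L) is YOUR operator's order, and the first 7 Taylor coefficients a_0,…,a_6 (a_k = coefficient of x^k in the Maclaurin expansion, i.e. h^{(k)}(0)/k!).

f: a_k = 0, -8, 0, 128/3, 0, -2048/5, 0, …
h₀=f(r): pull back L_f along r ⇒ L₀.
L = (-4 + 32·x + 256·x^2 + 768·x^3 + 768·x^4)·Dx + (1 + 4·x + 16·x^2 + 128·x^3 + 320·x^4 + 256·x^5)·Dx^2  (order 2).
h: a_k = 0, -8, -16, 128/3, 256, 512/5, -11264/3, …
ICs: h(0) = 0, h′(0) = -8.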